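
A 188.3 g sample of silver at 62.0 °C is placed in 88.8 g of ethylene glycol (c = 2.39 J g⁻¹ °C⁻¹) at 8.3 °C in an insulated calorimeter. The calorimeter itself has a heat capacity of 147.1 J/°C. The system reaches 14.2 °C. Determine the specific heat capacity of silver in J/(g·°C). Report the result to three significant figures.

q_gained = (88.8 × 2.39 + 147.1) × (14.2 − 8.3) = 2120 J
q_lost = 188.3 × c × (62.0 − 14.2) = 9000.74 c
Set equal: c = 2120 / 9000.74 = 0.236 J/(g·°C)

c = 0.236 J/(g·°C)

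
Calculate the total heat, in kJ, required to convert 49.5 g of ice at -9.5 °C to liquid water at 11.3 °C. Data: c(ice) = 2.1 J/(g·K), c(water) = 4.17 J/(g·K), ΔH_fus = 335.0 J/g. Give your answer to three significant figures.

q = 19.9 kJ

q1 (heat ice -9.5→0.0 °C): 49.5 × 2.1 × 9.5 = 988 J
q2 (melt at 0 °C): 49.5 × 335.0 = 16583 J
q3 (heat water 0.0→11.3 °C): 49.5 × 4.17 × 11.3 = 2332 J
Total: 988 + 16583 + 2332 = 19903 J = 19.9 kJ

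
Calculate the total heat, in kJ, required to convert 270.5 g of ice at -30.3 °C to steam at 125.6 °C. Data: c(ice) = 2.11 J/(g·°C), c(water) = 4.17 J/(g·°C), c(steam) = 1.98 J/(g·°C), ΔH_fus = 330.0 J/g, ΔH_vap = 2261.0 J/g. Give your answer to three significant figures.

q = 845 kJ

q1 (heat ice -30.3→0.0 °C): 270.5 × 2.11 × 30.3 = 17294 J
q2 (melt at 0 °C): 270.5 × 330.0 = 89265 J
q3 (heat water 0.0→100.0 °C): 270.5 × 4.17 × 100.0 = 112799 J
q4 (vaporize at 100 °C): 270.5 × 2261.0 = 611601 J
q5 (heat steam 100.0→125.6 °C): 270.5 × 1.98 × 25.6 = 13711 J
Total: 17294 + 89265 + 112799 + 611601 + 13711 = 844670 J = 845 kJ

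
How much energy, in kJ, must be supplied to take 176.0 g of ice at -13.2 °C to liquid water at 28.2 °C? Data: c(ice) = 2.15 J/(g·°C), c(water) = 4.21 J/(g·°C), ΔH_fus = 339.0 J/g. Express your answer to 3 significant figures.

q1 (heat ice -13.2→0.0 °C): 176.0 × 2.15 × 13.2 = 4995 J
q2 (melt at 0 °C): 176.0 × 339.0 = 59664 J
q3 (heat water 0.0→28.2 °C): 176.0 × 4.21 × 28.2 = 20895 J
Total: 4995 + 59664 + 20895 = 85554 J = 85.6 kJ

q = 85.6 kJ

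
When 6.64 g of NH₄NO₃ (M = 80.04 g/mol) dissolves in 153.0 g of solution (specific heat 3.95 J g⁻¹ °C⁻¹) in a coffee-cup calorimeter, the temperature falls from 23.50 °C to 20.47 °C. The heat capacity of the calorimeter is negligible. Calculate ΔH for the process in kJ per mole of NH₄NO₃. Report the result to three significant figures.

|ΔT| = |20.47 − 23.50| = 3.03 °C
|q_surr| = (153.0 × 3.95) × 3.03 = 604.35 × 3.03 = 1831 J
n(NH₄NO₃) = 6.64 / 80.04 = 0.08296 mol
Temperature fell, so q_rxn = +|q_surr| = 1.831 kJ
ΔH = q_rxn / n = 22.07 kJ/mol

ΔH = 22.1 kJ/mol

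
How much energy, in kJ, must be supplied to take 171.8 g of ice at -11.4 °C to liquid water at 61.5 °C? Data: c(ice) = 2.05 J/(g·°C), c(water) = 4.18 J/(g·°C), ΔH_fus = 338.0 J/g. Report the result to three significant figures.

q = 106 kJ

q1 (heat ice -11.4→0.0 °C): 171.8 × 2.05 × 11.4 = 4015 J
q2 (melt at 0 °C): 171.8 × 338.0 = 58068 J
q3 (heat water 0.0→61.5 °C): 171.8 × 4.18 × 61.5 = 44165 J
Total: 4015 + 58068 + 44165 = 106248 J = 106 kJ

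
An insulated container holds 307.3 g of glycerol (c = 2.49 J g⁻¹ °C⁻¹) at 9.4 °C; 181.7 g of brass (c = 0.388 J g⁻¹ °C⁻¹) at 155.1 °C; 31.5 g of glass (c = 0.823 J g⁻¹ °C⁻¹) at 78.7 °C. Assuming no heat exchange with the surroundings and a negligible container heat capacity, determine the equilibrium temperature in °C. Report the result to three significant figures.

T_f = 23.4 °C

Σ mᵢcᵢ(T − Tᵢ) = 0  ⇒  T = Σ mᵢcᵢTᵢ / Σ mᵢcᵢ
Σ mᵢcᵢ = 307.3×2.49 + 181.7×0.388 + 31.5×0.823 = 861.6011
Σ mᵢcᵢTᵢ = 765.177×9.4 + 70.4996×155.1 + 25.9245×78.7 = 20167
T = 20167 / 861.6011 = 23.41 °C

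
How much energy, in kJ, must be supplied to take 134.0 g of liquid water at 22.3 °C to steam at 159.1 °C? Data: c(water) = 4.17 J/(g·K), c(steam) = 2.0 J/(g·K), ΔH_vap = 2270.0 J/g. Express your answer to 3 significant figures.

q = 363 kJ

q1 (heat water 22.3→100.0 °C): 134.0 × 4.17 × 77.7 = 43417 J
q2 (vaporize at 100 °C): 134.0 × 2270.0 = 304180 J
q3 (heat steam 100.0→159.1 °C): 134.0 × 2.0 × 59.1 = 15839 J
Total: 43417 + 304180 + 15839 = 363436 J = 363 kJ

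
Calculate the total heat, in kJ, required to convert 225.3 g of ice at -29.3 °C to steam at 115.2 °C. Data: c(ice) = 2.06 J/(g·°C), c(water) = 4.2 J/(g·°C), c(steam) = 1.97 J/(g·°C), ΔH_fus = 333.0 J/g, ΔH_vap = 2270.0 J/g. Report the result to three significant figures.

q1 (heat ice -29.3→0.0 °C): 225.3 × 2.06 × 29.3 = 13599 J
q2 (melt at 0 °C): 225.3 × 333.0 = 75025 J
q3 (heat water 0.0→100.0 °C): 225.3 × 4.2 × 100.0 = 94626 J
q4 (vaporize at 100 °C): 225.3 × 2270.0 = 511431 J
q5 (heat steam 100.0→115.2 °C): 225.3 × 1.97 × 15.2 = 6746 J
Total: 13599 + 75025 + 94626 + 511431 + 6746 = 701427 J = 701 kJ

q = 701 kJ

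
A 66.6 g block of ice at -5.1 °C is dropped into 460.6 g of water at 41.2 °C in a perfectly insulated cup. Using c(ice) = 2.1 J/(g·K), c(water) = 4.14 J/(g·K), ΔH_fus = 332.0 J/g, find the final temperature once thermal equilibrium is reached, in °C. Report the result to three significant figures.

T_f = 25.5 °C

Heat to bring ice to 0 °C and melt it: q₁ = 66.6×2.1×5.1 + 66.6×332.0 = 22824 J
Heat the water can supply cooling to 0 °C: 460.6×4.14×41.2 = 78563.6 J > q₁, so all ice melts.
Energy balance: 460.6×4.14×(41.2 − T) = 22824 + 66.6×4.14×(T − 0)
1906.884(41.2 − T) = 22824 + 275.724 T
78563.6 − 22824 = 2182.608 T
T = 55739.6 / 2182.608 = 25.54 °C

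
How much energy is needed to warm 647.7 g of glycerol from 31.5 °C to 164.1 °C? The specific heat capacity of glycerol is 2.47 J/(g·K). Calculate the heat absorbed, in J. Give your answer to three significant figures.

q = 212000 J

q = m c ΔT = 647.7 × 2.47 × (164.1 − 31.5)
q = 647.7 × 2.47 × 132.6 = 212100 J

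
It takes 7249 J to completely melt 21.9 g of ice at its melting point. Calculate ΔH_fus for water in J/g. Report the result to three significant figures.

ΔH_fus = 331 J/g

ΔH_fus = q / m = 7249 / 21.9 = 331 J/g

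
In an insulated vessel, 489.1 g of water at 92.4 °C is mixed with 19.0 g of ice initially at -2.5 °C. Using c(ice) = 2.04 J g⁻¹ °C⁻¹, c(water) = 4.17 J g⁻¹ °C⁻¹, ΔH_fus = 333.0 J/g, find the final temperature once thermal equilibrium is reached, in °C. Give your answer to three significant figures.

Heat to bring ice to 0 °C and melt it: q₁ = 19.0×2.04×2.5 + 19.0×333.0 = 6423.9 J
Heat the water can supply cooling to 0 °C: 489.1×4.17×92.4 = 188454 J > q₁, so all ice melts.
Energy balance: 489.1×4.17×(92.4 − T) = 6423.9 + 19.0×4.17×(T − 0)
2039.547(92.4 − T) = 6423.9 + 79.23 T
188454 − 6423.9 = 2118.777 T
T = 182030.1 / 2118.777 = 85.91 °C

T_f = 85.9 °C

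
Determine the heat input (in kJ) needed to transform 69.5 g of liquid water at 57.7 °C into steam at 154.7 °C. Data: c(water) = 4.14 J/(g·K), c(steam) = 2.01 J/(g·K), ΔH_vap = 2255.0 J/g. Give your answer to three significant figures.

q1 (heat water 57.7→100.0 °C): 69.5 × 4.14 × 42.3 = 12171 J
q2 (vaporize at 100 °C): 69.5 × 2255.0 = 156723 J
q3 (heat steam 100.0→154.7 °C): 69.5 × 2.01 × 54.7 = 7641 J
Total: 12171 + 156723 + 7641 = 176535 J = 177 kJ

q = 177 kJ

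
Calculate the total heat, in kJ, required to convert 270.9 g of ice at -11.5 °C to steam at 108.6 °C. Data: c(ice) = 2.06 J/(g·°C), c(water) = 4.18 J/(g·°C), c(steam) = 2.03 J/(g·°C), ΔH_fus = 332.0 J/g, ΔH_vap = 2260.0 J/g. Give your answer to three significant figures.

q1 (heat ice -11.5→0.0 °C): 270.9 × 2.06 × 11.5 = 6418 J
q2 (melt at 0 °C): 270.9 × 332.0 = 89939 J
q3 (heat water 0.0→100.0 °C): 270.9 × 4.18 × 100.0 = 113236 J
q4 (vaporize at 100 °C): 270.9 × 2260.0 = 612234 J
q5 (heat steam 100.0→108.6 °C): 270.9 × 2.03 × 8.6 = 4729 J
Total: 6418 + 89939 + 113236 + 612234 + 4729 = 826556 J = 827 kJ

q = 827 kJ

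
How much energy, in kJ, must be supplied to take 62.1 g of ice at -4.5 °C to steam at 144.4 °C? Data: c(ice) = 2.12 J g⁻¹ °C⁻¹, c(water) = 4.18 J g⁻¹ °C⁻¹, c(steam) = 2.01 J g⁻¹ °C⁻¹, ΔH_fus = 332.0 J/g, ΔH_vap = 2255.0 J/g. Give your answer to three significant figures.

q = 193 kJ

q1 (heat ice -4.5→0.0 °C): 62.1 × 2.12 × 4.5 = 592 J
q2 (melt at 0 °C): 62.1 × 332.0 = 20617 J
q3 (heat water 0.0→100.0 °C): 62.1 × 4.18 × 100.0 = 25958 J
q4 (vaporize at 100 °C): 62.1 × 2255.0 = 140036 J
q5 (heat steam 100.0→144.4 °C): 62.1 × 2.01 × 44.4 = 5542 J
Total: 592 + 20617 + 25958 + 140036 + 5542 = 192745 J = 193 kJ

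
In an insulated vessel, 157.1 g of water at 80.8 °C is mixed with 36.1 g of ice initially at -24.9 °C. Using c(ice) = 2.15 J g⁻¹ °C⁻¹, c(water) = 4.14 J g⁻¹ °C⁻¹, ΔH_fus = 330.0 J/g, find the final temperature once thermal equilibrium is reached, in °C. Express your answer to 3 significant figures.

T_f = 48.4 °C

Heat to bring ice to 0 °C and melt it: q₁ = 36.1×2.15×24.9 + 36.1×330.0 = 13846 J
Heat the water can supply cooling to 0 °C: 157.1×4.14×80.8 = 52551.8 J > q₁, so all ice melts.
Energy balance: 157.1×4.14×(80.8 − T) = 13846 + 36.1×4.14×(T − 0)
650.394(80.8 − T) = 13846 + 149.454 T
52551.8 − 13846 = 799.848 T
T = 38705.8 / 799.848 = 48.39 °C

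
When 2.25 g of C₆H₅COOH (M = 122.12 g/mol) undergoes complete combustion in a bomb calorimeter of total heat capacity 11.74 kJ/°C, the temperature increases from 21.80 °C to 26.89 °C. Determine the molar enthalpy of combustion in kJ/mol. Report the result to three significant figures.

ΔH = -3240 kJ/mol

ΔT = 26.89 − 21.80 = 5.09 °C
q_cal = C_cal × ΔT = 11.74 × 5.09 = 59.7566 kJ
n = 2.25 / 122.12 = 0.01842 mol
q_rxn = −q_cal = -59.7566 kJ
ΔH = -59.7566 / 0.01842 = -3244 kJ/mol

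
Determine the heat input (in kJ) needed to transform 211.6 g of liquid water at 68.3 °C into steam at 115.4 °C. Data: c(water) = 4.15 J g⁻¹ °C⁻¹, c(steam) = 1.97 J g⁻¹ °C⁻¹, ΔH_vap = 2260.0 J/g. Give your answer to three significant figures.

q1 (heat water 68.3→100.0 °C): 211.6 × 4.15 × 31.7 = 27837 J
q2 (vaporize at 100 °C): 211.6 × 2260.0 = 478216 J
q3 (heat steam 100.0→115.4 °C): 211.6 × 1.97 × 15.4 = 6420 J
Total: 27837 + 478216 + 6420 = 512473 J = 512 kJ

q = 512 kJ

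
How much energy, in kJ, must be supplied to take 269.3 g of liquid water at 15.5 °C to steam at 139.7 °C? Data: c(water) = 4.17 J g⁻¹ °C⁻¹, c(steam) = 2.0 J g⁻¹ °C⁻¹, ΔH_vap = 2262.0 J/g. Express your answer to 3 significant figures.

q = 725 kJ

q1 (heat water 15.5→100.0 °C): 269.3 × 4.17 × 84.5 = 94892 J
q2 (vaporize at 100 °C): 269.3 × 2262.0 = 609157 J
q3 (heat steam 100.0→139.7 °C): 269.3 × 2.0 × 39.7 = 21382 J
Total: 94892 + 609157 + 21382 = 725431 J = 725 kJ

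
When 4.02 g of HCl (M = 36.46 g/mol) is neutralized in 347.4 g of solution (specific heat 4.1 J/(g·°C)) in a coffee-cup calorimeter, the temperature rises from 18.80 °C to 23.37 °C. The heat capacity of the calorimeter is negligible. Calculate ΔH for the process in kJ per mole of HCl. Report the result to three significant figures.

|ΔT| = |23.37 − 18.80| = 4.57 °C
|q_surr| = (347.4 × 4.1) × 4.57 = 1424.34 × 4.57 = 6509 J
n(HCl) = 4.02 / 36.46 = 0.1103 mol
Temperature rose, so q_rxn = −|q_surr| = -6.509 kJ
ΔH = q_rxn / n = -59.01 kJ/mol

ΔH = -59.0 kJ/mol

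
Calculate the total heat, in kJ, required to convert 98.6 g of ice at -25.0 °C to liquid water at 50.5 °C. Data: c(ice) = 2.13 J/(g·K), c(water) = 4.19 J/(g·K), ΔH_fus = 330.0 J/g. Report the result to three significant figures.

q1 (heat ice -25.0→0.0 °C): 98.6 × 2.13 × 25.0 = 5250 J
q2 (melt at 0 °C): 98.6 × 330.0 = 32538 J
q3 (heat water 0.0→50.5 °C): 98.6 × 4.19 × 50.5 = 20863 J
Total: 5250 + 32538 + 20863 = 58651 J = 58.7 kJ

q = 58.7 kJ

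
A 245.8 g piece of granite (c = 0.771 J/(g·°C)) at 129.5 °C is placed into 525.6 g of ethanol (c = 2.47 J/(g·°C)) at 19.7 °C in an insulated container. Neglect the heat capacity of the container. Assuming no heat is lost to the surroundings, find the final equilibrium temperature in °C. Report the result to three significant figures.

T_f = 33.7 °C

Heat lost by granite = heat gained by ethanol.
(245.8)(0.771)(129.5 − T) = (525.6)(2.47)(T − 19.7)
189.5118 (129.5 − T) = 1298.232 (T − 19.7)
24542 − 189.5118 T = 1298.232 T − 25575
50117 = 1487.7438 T
T = 33.69 °C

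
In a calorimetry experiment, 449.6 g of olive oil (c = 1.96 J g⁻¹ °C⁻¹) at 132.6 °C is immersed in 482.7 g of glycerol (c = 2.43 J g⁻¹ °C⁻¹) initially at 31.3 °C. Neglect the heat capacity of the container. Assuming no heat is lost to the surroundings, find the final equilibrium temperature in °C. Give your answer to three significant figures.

Heat lost by olive oil = heat gained by glycerol.
(449.6)(1.96)(132.6 − T) = (482.7)(2.43)(T − 31.3)
881.216 (132.6 − T) = 1172.961 (T − 31.3)
116850 − 881.216 T = 1172.961 T − 36714
153564 = 2054.177 T
T = 74.76 °C

T_f = 74.8 °C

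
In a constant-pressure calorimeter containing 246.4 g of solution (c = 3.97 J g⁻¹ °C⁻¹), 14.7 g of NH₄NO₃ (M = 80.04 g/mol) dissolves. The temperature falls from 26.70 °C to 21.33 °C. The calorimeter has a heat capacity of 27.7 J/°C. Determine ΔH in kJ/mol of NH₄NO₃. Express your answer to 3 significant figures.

ΔH = 29.4 kJ/mol

|ΔT| = |21.33 − 26.70| = 5.37 °C
|q_surr| = (246.4 × 3.97 + 27.7) × 5.37 = 1005.908 × 5.37 = 5402 J
n(NH₄NO₃) = 14.7 / 80.04 = 0.1837 mol
Temperature fell, so q_rxn = +|q_surr| = 5.402 kJ
ΔH = q_rxn / n = 29.41 kJ/mol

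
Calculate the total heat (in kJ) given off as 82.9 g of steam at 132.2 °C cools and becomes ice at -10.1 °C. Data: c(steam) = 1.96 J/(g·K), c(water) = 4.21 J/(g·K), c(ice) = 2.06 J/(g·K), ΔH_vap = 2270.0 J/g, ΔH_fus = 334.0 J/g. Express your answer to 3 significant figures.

q = 258 kJ

q1 (cool steam 132.2→100 °C): 82.9 × 1.96 × 32.2 = 5232 J
q2 (condense at 100 °C): 82.9 × 2270.0 = 188183 J
q3 (cool water 100→0 °C): 82.9 × 4.21 × 100.0 = 34901 J
q4 (freeze at 0 °C): 82.9 × 334.0 = 27689 J
q5 (cool ice 0→-10.1 °C): 82.9 × 2.06 × 10.1 = 1725 J
Total: 5232 + 188183 + 34901 + 27689 + 1725 = 257730 J = 258 kJ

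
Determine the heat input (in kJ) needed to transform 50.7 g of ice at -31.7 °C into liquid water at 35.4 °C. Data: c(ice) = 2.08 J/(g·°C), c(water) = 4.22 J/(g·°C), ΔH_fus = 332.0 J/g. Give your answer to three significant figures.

q = 27.7 kJ

q1 (heat ice -31.7→0.0 °C): 50.7 × 2.08 × 31.7 = 3343 J
q2 (melt at 0 °C): 50.7 × 332.0 = 16832 J
q3 (heat water 0.0→35.4 °C): 50.7 × 4.22 × 35.4 = 7574 J
Total: 3343 + 16832 + 7574 = 27749 J = 27.7 kJ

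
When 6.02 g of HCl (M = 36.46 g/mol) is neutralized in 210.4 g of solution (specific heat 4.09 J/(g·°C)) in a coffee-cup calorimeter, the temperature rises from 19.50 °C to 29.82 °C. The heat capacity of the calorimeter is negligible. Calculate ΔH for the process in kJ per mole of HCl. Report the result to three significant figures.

ΔH = -53.8 kJ/mol

|ΔT| = |29.82 − 19.50| = 10.32 °C
|q_surr| = (210.4 × 4.09) × 10.32 = 860.536 × 10.32 = 8881 J
n(HCl) = 6.02 / 36.46 = 0.1651 mol
Temperature rose, so q_rxn = −|q_surr| = -8.881 kJ
ΔH = q_rxn / n = -53.79 kJ/mol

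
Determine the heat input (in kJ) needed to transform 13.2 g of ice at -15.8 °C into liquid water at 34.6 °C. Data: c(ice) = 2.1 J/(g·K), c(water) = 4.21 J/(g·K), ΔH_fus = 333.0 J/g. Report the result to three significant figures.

q1 (heat ice -15.8→0.0 °C): 13.2 × 2.1 × 15.8 = 438 J
q2 (melt at 0 °C): 13.2 × 333.0 = 4396 J
q3 (heat water 0.0→34.6 °C): 13.2 × 4.21 × 34.6 = 1923 J
Total: 438 + 4396 + 1923 = 6757 J = 6.76 kJ

q = 6.76 kJ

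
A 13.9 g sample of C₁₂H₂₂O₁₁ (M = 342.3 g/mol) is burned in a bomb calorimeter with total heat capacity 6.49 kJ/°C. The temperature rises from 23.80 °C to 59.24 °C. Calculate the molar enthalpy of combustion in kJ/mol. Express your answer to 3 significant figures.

ΔT = 59.24 − 23.80 = 35.44 °C
q_cal = C_cal × ΔT = 6.49 × 35.44 = 230.0056 kJ
n = 13.9 / 342.3 = 0.04061 mol
q_rxn = −q_cal = -230.0056 kJ
ΔH = -230.0056 / 0.04061 = -5664 kJ/mol

ΔH = -5660 kJ/mol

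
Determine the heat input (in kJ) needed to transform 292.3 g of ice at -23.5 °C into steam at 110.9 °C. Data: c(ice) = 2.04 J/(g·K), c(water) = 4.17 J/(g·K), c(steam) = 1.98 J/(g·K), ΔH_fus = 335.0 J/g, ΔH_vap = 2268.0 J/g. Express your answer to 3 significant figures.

q = 903 kJ

q1 (heat ice -23.5→0.0 °C): 292.3 × 2.04 × 23.5 = 14013 J
q2 (melt at 0 °C): 292.3 × 335.0 = 97921 J
q3 (heat water 0.0→100.0 °C): 292.3 × 4.17 × 100.0 = 121889 J
q4 (vaporize at 100 °C): 292.3 × 2268.0 = 662936 J
q5 (heat steam 100.0→110.9 °C): 292.3 × 1.98 × 10.9 = 6308 J
Total: 14013 + 97921 + 121889 + 662936 + 6308 = 903067 J = 903 kJ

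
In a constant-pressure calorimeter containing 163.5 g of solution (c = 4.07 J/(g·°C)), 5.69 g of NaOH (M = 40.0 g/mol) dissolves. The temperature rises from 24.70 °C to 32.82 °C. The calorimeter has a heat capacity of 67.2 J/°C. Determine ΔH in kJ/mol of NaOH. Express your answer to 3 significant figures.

ΔH = -41.8 kJ/mol

|ΔT| = |32.82 − 24.70| = 8.12 °C
|q_surr| = (163.5 × 4.07 + 67.2) × 8.12 = 732.645 × 8.12 = 5949 J
n(NaOH) = 5.69 / 40.0 = 0.1423 mol
Temperature rose, so q_rxn = −|q_surr| = -5.949 kJ
ΔH = q_rxn / n = -41.81 kJ/mol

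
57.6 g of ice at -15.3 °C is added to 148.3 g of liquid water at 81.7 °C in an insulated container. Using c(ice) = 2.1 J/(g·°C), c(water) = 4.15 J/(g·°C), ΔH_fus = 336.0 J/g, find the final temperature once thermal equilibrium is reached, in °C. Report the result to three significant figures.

Heat to bring ice to 0 °C and melt it: q₁ = 57.6×2.1×15.3 + 57.6×336.0 = 21204 J
Heat the water can supply cooling to 0 °C: 148.3×4.15×81.7 = 50281.9 J > q₁, so all ice melts.
Energy balance: 148.3×4.15×(81.7 − T) = 21204 + 57.6×4.15×(T − 0)
615.445(81.7 − T) = 21204 + 239.04 T
50281.9 − 21204 = 854.485 T
T = 29077.9 / 854.485 = 34.03 °C

T_f = 34.0 °C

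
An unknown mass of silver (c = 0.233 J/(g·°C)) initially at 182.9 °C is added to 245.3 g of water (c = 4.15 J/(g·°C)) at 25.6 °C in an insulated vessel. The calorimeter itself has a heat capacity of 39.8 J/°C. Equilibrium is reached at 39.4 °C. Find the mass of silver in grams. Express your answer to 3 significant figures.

q_gained = (245.3 × 4.15 + 39.8) × (39.4 − 25.6) = 14600 J
q_lost = m × 0.233 × (182.9 − 39.4) = 33.4355 m
m = 14600 / 33.4355 = 437 g

m = 437 g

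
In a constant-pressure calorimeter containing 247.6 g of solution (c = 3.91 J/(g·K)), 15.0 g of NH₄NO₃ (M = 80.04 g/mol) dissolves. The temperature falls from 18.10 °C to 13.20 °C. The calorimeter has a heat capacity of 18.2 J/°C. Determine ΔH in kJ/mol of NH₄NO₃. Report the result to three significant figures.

|ΔT| = |13.20 − 18.10| = 4.90 °C
|q_surr| = (247.6 × 3.91 + 18.2) × 4.90 = 986.316 × 4.90 = 4833 J
n(NH₄NO₃) = 15.0 / 80.04 = 0.1874 mol
Temperature fell, so q_rxn = +|q_surr| = 4.833 kJ
ΔH = q_rxn / n = 25.79 kJ/mol

ΔH = 25.8 kJ/mol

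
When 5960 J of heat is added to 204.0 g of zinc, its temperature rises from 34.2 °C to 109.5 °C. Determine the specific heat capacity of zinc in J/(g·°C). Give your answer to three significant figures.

c = 0.388 J/(g·°C)

c = q / (m ΔT) = 5960 / (204.0 × 75.3)
c = 5960 / 15361.2 = 0.388 J/(g·°C)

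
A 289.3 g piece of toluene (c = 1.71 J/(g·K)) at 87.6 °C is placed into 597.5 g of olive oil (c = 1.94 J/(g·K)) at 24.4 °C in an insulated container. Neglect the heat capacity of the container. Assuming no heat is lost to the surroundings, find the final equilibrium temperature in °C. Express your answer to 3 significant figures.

T_f = 43.3 °C

Heat lost by toluene = heat gained by olive oil.
(289.3)(1.71)(87.6 − T) = (597.5)(1.94)(T − 24.4)
494.703 (87.6 − T) = 1159.15 (T − 24.4)
43336 − 494.703 T = 1159.15 T − 28283
71619 = 1653.853 T
T = 43.30 °C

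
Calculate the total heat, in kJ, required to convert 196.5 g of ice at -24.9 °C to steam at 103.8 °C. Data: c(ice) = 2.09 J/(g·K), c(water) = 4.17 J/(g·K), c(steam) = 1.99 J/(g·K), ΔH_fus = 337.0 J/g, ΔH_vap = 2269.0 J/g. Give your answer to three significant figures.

q = 606 kJ

q1 (heat ice -24.9→0.0 °C): 196.5 × 2.09 × 24.9 = 10226 J
q2 (melt at 0 °C): 196.5 × 337.0 = 66221 J
q3 (heat water 0.0→100.0 °C): 196.5 × 4.17 × 100.0 = 81941 J
q4 (vaporize at 100 °C): 196.5 × 2269.0 = 445859 J
q5 (heat steam 100.0→103.8 °C): 196.5 × 1.99 × 3.8 = 1486 J
Total: 10226 + 66221 + 81941 + 445859 + 1486 = 605733 J = 606 kJ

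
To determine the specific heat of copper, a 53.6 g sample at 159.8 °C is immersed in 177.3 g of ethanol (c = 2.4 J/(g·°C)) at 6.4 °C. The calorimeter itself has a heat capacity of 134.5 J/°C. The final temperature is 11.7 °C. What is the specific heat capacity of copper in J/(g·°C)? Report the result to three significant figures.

q_gained = (177.3 × 2.4 + 134.5) × (11.7 − 6.4) = 2968 J
q_lost = 53.6 × c × (159.8 − 11.7) = 7938.16 c
Set equal: c = 2968 / 7938.16 = 0.374 J/(g·°C)

c = 0.374 J/(g·°C)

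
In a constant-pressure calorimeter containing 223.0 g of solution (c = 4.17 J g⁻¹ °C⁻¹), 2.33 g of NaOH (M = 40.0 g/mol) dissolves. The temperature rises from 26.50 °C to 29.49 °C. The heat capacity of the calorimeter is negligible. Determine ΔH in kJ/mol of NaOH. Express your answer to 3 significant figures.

ΔH = -47.7 kJ/mol

|ΔT| = |29.49 − 26.50| = 2.99 °C
|q_surr| = (223.0 × 4.17) × 2.99 = 929.91 × 2.99 = 2780 J
n(NaOH) = 2.33 / 40.0 = 0.05825 mol
Temperature rose, so q_rxn = −|q_surr| = -2.780 kJ
ΔH = q_rxn / n = -47.73 kJ/mol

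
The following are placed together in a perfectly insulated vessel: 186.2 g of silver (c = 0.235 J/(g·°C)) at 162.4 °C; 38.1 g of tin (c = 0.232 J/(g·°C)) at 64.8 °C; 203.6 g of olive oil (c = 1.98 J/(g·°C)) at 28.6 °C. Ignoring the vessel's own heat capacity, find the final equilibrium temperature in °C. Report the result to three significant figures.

Σ mᵢcᵢ(T − Tᵢ) = 0  ⇒  T = Σ mᵢcᵢTᵢ / Σ mᵢcᵢ
Σ mᵢcᵢ = 186.2×0.235 + 38.1×0.232 + 203.6×1.98 = 455.7242
Σ mᵢcᵢTᵢ = 43.757×162.4 + 8.8392×64.8 + 403.128×28.6 = 19208
T = 19208 / 455.7242 = 42.148 °C

T_f = 42.1 °C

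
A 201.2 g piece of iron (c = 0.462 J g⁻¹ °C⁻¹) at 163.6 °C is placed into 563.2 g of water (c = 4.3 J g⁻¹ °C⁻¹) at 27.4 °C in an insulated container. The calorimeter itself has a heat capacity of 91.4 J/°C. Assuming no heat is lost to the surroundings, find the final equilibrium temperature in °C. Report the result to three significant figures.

T_f = 32.3 °C

Heat lost by iron = heat gained by water + calorimeter.
(201.2)(0.462)(163.6 − T) = [(563.2)(4.3) + 91.4](T − 27.4)
92.9544 (163.6 − T) = 2513.16 (T − 27.4)
15207 − 92.9544 T = 2513.16 T − 68861
84068 = 2606.1144 T
T = 32.26 °C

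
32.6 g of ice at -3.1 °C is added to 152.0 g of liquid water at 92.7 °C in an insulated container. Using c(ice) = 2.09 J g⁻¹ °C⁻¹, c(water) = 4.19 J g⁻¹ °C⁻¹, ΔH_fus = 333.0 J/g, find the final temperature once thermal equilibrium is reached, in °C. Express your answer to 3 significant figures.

T_f = 62.0 °C

Heat to bring ice to 0 °C and melt it: q₁ = 32.6×2.09×3.1 + 32.6×333.0 = 11067 J
Heat the water can supply cooling to 0 °C: 152.0×4.19×92.7 = 59038.8 J > q₁, so all ice melts.
Energy balance: 152.0×4.19×(92.7 − T) = 11067 + 32.6×4.19×(T − 0)
636.88(92.7 − T) = 11067 + 136.594 T
59038.8 − 11067 = 773.474 T
T = 47971.8 / 773.474 = 62.02 °C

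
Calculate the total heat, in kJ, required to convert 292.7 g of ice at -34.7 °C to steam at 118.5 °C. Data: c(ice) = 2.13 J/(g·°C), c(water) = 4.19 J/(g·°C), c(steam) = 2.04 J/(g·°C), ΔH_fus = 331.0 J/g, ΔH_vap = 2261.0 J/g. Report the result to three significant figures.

q1 (heat ice -34.7→0.0 °C): 292.7 × 2.13 × 34.7 = 21634 J
q2 (melt at 0 °C): 292.7 × 331.0 = 96884 J
q3 (heat water 0.0→100.0 °C): 292.7 × 4.19 × 100.0 = 122641 J
q4 (vaporize at 100 °C): 292.7 × 2261.0 = 661795 J
q5 (heat steam 100.0→118.5 °C): 292.7 × 2.04 × 18.5 = 11046 J
Total: 21634 + 96884 + 122641 + 661795 + 11046 = 914000 J = 914 kJ

q = 914 kJ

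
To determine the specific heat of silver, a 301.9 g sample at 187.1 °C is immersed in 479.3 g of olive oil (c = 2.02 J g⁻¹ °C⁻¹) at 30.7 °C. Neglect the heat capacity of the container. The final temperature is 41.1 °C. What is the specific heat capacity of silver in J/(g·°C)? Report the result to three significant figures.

c = 0.228 J/(g·°C)

q_gained = (479.3 × 2.02) × (41.1 − 30.7) = 10070 J
q_lost = 301.9 × c × (187.1 − 41.1) = 44077.4 c
Set equal: c = 10070 / 44077.4 = 0.228 J/(g·°C)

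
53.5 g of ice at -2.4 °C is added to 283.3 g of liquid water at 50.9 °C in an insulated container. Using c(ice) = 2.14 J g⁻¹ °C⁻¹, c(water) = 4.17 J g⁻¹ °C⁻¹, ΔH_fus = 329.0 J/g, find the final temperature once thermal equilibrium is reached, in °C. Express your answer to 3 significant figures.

Heat to bring ice to 0 °C and melt it: q₁ = 53.5×2.14×2.4 + 53.5×329.0 = 17876 J
Heat the water can supply cooling to 0 °C: 283.3×4.17×50.9 = 60131.3 J > q₁, so all ice melts.
Energy balance: 283.3×4.17×(50.9 − T) = 17876 + 53.5×4.17×(T − 0)
1181.361(50.9 − T) = 17876 + 223.095 T
60131.3 − 17876 = 1404.456 T
T = 42255.3 / 1404.456 = 30.09 °C

T_f = 30.1 °C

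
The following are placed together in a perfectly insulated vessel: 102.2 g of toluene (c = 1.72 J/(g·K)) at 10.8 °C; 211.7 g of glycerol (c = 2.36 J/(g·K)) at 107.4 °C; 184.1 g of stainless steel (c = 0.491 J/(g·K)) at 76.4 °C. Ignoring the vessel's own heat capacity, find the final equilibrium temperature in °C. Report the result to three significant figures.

Σ mᵢcᵢ(T − Tᵢ) = 0  ⇒  T = Σ mᵢcᵢTᵢ / Σ mᵢcᵢ
Σ mᵢcᵢ = 102.2×1.72 + 211.7×2.36 + 184.1×0.491 = 765.7891
Σ mᵢcᵢTᵢ = 175.784×10.8 + 499.612×107.4 + 90.3931×76.4 = 62463
T = 62463 / 765.7891 = 81.57 °C

T_f = 81.6 °C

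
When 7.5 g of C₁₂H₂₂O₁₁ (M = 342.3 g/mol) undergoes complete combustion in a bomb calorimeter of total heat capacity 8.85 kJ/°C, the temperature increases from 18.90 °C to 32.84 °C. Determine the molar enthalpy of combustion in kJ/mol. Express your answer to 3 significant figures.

ΔH = -5630 kJ/mol

ΔT = 32.84 − 18.90 = 13.94 °C
q_cal = C_cal × ΔT = 8.85 × 13.94 = 123.369 kJ
n = 7.5 / 342.3 = 0.02191 mol
q_rxn = −q_cal = -123.369 kJ
ΔH = -123.369 / 0.02191 = -5631 kJ/mol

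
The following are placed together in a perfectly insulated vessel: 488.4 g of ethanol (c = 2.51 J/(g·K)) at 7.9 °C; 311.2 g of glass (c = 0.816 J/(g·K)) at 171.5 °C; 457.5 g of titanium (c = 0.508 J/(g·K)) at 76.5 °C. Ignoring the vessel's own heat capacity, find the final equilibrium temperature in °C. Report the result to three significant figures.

Σ mᵢcᵢ(T − Tᵢ) = 0  ⇒  T = Σ mᵢcᵢTᵢ / Σ mᵢcᵢ
Σ mᵢcᵢ = 488.4×2.51 + 311.2×0.816 + 457.5×0.508 = 1712.2332
Σ mᵢcᵢTᵢ = 1225.884×7.9 + 253.9392×171.5 + 232.41×76.5 = 71014
T = 71014 / 1712.2332 = 41.47 °C

T_f = 41.5 °C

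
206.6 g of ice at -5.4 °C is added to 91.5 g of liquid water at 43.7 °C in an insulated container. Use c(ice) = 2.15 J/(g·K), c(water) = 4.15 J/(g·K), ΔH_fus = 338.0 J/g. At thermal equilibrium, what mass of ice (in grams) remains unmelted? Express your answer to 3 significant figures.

m_ice remaining = 165 g

Heat to warm all ice to 0 °C: 206.6×2.15×5.4 = 2398.6 J
Heat released by water cooling to 0 °C: 91.5×4.15×43.7 = 16594 J
16594 J < 2398.6 + 206.6×338.0 = 72229.4 J, so not all ice melts; final T = 0 °C.
Heat left for melting: 16594 − 2398.6 = 14195.4 J
Mass melted = 14195.4 / 338.0 = 42.00 g
Ice remaining = 206.6 − 42.00 = 164.60 g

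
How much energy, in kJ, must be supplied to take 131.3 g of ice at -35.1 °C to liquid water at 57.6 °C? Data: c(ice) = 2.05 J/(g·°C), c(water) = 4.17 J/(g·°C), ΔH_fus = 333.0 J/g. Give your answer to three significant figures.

q = 84.7 kJ

q1 (heat ice -35.1→0.0 °C): 131.3 × 2.05 × 35.1 = 9448 J
q2 (melt at 0 °C): 131.3 × 333.0 = 43723 J
q3 (heat water 0.0→57.6 °C): 131.3 × 4.17 × 57.6 = 31537 J
Total: 9448 + 43723 + 31537 = 84708 J = 84.7 kJ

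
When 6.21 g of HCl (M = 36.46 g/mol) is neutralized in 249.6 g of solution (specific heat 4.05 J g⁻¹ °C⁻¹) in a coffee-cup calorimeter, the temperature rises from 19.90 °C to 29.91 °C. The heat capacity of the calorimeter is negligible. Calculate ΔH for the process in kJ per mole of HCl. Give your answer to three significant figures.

ΔH = -59.4 kJ/mol

|ΔT| = |29.91 − 19.90| = 10.01 °C
|q_surr| = (249.6 × 4.05) × 10.01 = 1010.88 × 10.01 = 10120 J
n(HCl) = 6.21 / 36.46 = 0.1703 mol
Temperature rose, so q_rxn = −|q_surr| = -10.12 kJ
ΔH = q_rxn / n = -59.42 kJ/mol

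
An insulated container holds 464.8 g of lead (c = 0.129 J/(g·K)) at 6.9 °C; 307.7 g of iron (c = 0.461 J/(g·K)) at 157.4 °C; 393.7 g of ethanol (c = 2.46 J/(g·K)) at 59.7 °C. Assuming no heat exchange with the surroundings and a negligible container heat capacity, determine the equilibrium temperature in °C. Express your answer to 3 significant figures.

T_f = 68.8 °C

Σ mᵢcᵢ(T − Tᵢ) = 0  ⇒  T = Σ mᵢcᵢTᵢ / Σ mᵢcᵢ
Σ mᵢcᵢ = 464.8×0.129 + 307.7×0.461 + 393.7×2.46 = 1170.3109
Σ mᵢcᵢTᵢ = 59.9592×6.9 + 141.8497×157.4 + 968.502×59.7 = 80560
T = 80560 / 1170.3109 = 68.84 °C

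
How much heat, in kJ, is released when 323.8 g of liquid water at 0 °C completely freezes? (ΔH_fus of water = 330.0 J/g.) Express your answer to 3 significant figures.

q = m × ΔH_fus = 323.8 × 330.0 = 106900 J = 107 kJ

q = 107 kJ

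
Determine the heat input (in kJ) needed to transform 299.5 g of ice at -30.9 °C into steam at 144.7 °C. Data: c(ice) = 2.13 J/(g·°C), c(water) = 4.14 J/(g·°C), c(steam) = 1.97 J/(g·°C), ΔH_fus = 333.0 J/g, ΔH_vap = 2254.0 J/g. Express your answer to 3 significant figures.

q = 945 kJ

q1 (heat ice -30.9→0.0 °C): 299.5 × 2.13 × 30.9 = 19712 J
q2 (melt at 0 °C): 299.5 × 333.0 = 99734 J
q3 (heat water 0.0→100.0 °C): 299.5 × 4.14 × 100.0 = 123993 J
q4 (vaporize at 100 °C): 299.5 × 2254.0 = 675073 J
q5 (heat steam 100.0→144.7 °C): 299.5 × 1.97 × 44.7 = 26374 J
Total: 19712 + 99734 + 123993 + 675073 + 26374 = 944886 J = 945 kJ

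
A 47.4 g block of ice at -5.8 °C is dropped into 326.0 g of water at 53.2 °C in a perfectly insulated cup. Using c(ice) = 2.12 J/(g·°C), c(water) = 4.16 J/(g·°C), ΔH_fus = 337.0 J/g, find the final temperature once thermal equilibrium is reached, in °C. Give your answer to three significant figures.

T_f = 35.8 °C

Heat to bring ice to 0 °C and melt it: q₁ = 47.4×2.12×5.8 + 47.4×337.0 = 16557 J
Heat the water can supply cooling to 0 °C: 326.0×4.16×53.2 = 72147.7 J > q₁, so all ice melts.
Energy balance: 326.0×4.16×(53.2 − T) = 16557 + 47.4×4.16×(T − 0)
1356.16(53.2 − T) = 16557 + 197.184 T
72147.7 − 16557 = 1553.344 T
T = 55590.7 / 1553.344 = 35.79 °C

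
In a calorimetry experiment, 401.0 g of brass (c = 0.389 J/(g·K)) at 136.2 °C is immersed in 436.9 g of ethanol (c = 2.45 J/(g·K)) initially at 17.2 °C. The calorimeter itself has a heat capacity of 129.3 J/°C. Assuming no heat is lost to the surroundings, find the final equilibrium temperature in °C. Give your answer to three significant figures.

Heat lost by brass = heat gained by ethanol + calorimeter.
(401.0)(0.389)(136.2 − T) = [(436.9)(2.45) + 129.3](T − 17.2)
155.989 (136.2 − T) = 1199.705 (T − 17.2)
21246 − 155.989 T = 1199.705 T − 20635
41881 = 1355.694 T
T = 30.89 °C

T_f = 30.9 °C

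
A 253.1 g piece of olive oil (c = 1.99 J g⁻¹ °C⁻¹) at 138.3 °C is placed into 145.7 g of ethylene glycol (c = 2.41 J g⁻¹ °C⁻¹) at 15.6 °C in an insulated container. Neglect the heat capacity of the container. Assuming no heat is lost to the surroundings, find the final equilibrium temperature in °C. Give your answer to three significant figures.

T_f = 87.9 °C

Heat lost by olive oil = heat gained by ethylene glycol.
(253.1)(1.99)(138.3 − T) = (145.7)(2.41)(T − 15.6)
503.669 (138.3 − T) = 351.137 (T − 15.6)
69657 − 503.669 T = 351.137 T − 5477.7
75134.7 = 854.806 T
T = 87.90 °C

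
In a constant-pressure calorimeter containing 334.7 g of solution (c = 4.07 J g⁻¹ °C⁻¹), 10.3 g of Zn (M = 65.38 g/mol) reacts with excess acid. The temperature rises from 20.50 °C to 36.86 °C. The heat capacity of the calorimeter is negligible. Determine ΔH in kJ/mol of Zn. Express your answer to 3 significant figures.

ΔH = -141 kJ/mol

|ΔT| = |36.86 − 20.50| = 16.36 °C
|q_surr| = (334.7 × 4.07) × 16.36 = 1362.229 × 16.36 = 22286 J
n(Zn) = 10.3 / 65.38 = 0.15754 mol
Temperature rose, so q_rxn = −|q_surr| = -22.286 kJ
ΔH = q_rxn / n = -141.46 kJ/mol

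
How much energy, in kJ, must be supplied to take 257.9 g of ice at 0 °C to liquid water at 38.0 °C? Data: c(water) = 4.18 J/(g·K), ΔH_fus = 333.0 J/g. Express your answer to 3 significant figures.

q = 127 kJ

q1 (melt at 0 °C): 257.9 × 333.0 = 85881 J
q2 (heat water 0.0→38.0 °C): 257.9 × 4.18 × 38.0 = 40965 J
Total: 85881 + 40965 = 126846 J = 127 kJ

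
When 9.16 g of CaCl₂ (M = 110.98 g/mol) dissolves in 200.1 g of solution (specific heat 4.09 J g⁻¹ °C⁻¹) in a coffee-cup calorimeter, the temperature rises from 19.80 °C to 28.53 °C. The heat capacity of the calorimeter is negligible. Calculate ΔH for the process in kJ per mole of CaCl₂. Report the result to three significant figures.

ΔH = -86.6 kJ/mol

|ΔT| = |28.53 − 19.80| = 8.73 °C
|q_surr| = (200.1 × 4.09) × 8.73 = 818.409 × 8.73 = 7145 J
n(CaCl₂) = 9.16 / 110.98 = 0.08254 mol
Temperature rose, so q_rxn = −|q_surr| = -7.145 kJ
ΔH = q_rxn / n = -86.56 kJ/mol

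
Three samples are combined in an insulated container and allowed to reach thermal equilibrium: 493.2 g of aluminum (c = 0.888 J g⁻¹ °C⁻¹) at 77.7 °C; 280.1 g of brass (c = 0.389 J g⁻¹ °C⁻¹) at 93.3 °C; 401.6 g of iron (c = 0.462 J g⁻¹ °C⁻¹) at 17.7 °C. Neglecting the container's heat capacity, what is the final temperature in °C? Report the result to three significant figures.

T_f = 64.8 °C

Σ mᵢcᵢ(T − Tᵢ) = 0  ⇒  T = Σ mᵢcᵢTᵢ / Σ mᵢcᵢ
Σ mᵢcᵢ = 493.2×0.888 + 280.1×0.389 + 401.6×0.462 = 732.4597
Σ mᵢcᵢTᵢ = 437.9616×77.7 + 108.9589×93.3 + 185.5392×17.7 = 47480
T = 47480 / 732.4597 = 64.82 °C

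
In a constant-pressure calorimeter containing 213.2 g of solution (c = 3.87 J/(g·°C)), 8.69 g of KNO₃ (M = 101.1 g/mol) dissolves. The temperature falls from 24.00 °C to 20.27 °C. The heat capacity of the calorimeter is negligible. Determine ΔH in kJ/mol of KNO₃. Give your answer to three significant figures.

ΔH = 35.8 kJ/mol

|ΔT| = |20.27 − 24.00| = 3.73 °C
|q_surr| = (213.2 × 3.87) × 3.73 = 825.084 × 3.73 = 3078 J
n(KNO₃) = 8.69 / 101.1 = 0.08595 mol
Temperature fell, so q_rxn = +|q_surr| = 3.078 kJ
ΔH = q_rxn / n = 35.81 kJ/mol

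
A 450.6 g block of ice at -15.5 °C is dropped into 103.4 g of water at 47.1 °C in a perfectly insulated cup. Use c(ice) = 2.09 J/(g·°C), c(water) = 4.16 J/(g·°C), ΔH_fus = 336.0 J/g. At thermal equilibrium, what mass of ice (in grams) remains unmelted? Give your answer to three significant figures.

Heat to warm all ice to 0 °C: 450.6×2.09×15.5 = 14597 J
Heat released by water cooling to 0 °C: 103.4×4.16×47.1 = 20260 J
20260 J < 14597 + 450.6×336.0 = 165998.6 J, so not all ice melts; final T = 0 °C.
Heat left for melting: 20260 − 14597 = 5663 J
Mass melted = 5663 / 336.0 = 16.85 g
Ice remaining = 450.6 − 16.85 = 433.75 g

m_ice remaining = 434 g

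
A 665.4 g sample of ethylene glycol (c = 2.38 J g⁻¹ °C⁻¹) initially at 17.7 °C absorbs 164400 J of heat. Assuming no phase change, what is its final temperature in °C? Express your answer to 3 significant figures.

T_f = 122 °C

ΔT = q / (m c) = 164400 / (665.4 × 2.38) = 103.8 °C
T_f = 17.7 + 103.8 = 121.5 °C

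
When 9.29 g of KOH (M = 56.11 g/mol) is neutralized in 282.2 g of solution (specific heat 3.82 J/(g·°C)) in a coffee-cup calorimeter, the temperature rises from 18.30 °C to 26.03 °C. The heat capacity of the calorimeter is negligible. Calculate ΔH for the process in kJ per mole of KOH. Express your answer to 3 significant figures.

ΔH = -50.3 kJ/mol

|ΔT| = |26.03 − 18.30| = 7.73 °C
|q_surr| = (282.2 × 3.82) × 7.73 = 1078.004 × 7.73 = 8333 J
n(KOH) = 9.29 / 56.11 = 0.1656 mol
Temperature rose, so q_rxn = −|q_surr| = -8.333 kJ
ΔH = q_rxn / n = -50.32 kJ/mol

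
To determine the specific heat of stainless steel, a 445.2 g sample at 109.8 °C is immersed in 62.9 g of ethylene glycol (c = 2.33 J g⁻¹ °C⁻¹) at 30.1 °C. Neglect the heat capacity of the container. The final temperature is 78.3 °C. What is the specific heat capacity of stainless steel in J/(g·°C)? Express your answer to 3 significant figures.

c = 0.504 J/(g·°C)

q_gained = (62.9 × 2.33) × (78.3 − 30.1) = 7064 J
q_lost = 445.2 × c × (109.8 − 78.3) = 14023.8 c
Set equal: c = 7064 / 14023.8 = 0.504 J/(g·°C)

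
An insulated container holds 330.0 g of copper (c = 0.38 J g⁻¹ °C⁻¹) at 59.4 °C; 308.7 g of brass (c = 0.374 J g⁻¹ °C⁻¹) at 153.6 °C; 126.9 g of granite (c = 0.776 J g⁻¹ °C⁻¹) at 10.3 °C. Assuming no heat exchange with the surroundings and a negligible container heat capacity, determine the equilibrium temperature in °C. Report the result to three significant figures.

T_f = 77.2 °C

Σ mᵢcᵢ(T − Tᵢ) = 0  ⇒  T = Σ mᵢcᵢTᵢ / Σ mᵢcᵢ
Σ mᵢcᵢ = 330.0×0.38 + 308.7×0.374 + 126.9×0.776 = 339.3282
Σ mᵢcᵢTᵢ = 125.4×59.4 + 115.4538×153.6 + 98.4744×10.3 = 26197
T = 26197 / 339.3282 = 77.20 °C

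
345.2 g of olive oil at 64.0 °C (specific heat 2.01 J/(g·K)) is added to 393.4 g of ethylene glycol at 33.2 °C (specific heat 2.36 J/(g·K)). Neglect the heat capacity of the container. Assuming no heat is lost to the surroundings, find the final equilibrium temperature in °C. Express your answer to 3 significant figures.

T_f = 46.4 °C

Heat lost by olive oil = heat gained by ethylene glycol.
(345.2)(2.01)(64.0 − T) = (393.4)(2.36)(T − 33.2)
693.852 (64.0 − T) = 928.424 (T − 33.2)
44407 − 693.852 T = 928.424 T − 30824
75231 = 1622.276 T
T = 46.37 °C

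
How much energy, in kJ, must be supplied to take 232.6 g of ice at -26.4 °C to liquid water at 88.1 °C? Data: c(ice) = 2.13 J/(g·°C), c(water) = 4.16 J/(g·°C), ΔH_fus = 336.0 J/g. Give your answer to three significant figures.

q = 176 kJ

q1 (heat ice -26.4→0.0 °C): 232.6 × 2.13 × 26.4 = 13080 J
q2 (melt at 0 °C): 232.6 × 336.0 = 78154 J
q3 (heat water 0.0→88.1 °C): 232.6 × 4.16 × 88.1 = 85247 J
Total: 13080 + 78154 + 85247 = 176481 J = 176 kJ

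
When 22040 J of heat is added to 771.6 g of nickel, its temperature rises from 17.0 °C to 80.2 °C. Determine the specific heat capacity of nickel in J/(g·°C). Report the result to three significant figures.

c = q / (m ΔT) = 22040 / (771.6 × 63.2)
c = 22040 / 48765.12 = 0.452 J/(g·°C)

c = 0.452 J/(g·°C)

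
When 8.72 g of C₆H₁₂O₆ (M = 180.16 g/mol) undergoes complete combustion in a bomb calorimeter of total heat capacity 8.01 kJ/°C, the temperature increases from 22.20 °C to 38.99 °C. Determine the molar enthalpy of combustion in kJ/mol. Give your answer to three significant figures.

ΔT = 38.99 − 22.20 = 16.79 °C
q_cal = C_cal × ΔT = 8.01 × 16.79 = 134.4879 kJ
n = 8.72 / 180.16 = 0.04840 mol
q_rxn = −q_cal = -134.4879 kJ
ΔH = -134.4879 / 0.04840 = -2779 kJ/mol

ΔH = -2780 kJ/mol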